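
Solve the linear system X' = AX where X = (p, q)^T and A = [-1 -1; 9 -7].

Coefficient matrix A = [[-1, -1], [9, -7]].
Characteristic polynomial det(A - λI) = λ^2 + 8λ + 16 = 0.
Single eigenvalue λ = -4 with algebraic multiplicity 2.
Eigenvector v = (-1,-3); generalized eigenvector w with (A-λI)w=v is (0,1).
General solution: e^(-4t)[c_1·v + c_2·(t·v + w)].

p(t) = -c_1e^(-4t) - c_2te^(-4t), q(t) = -3c_1e^(-4t) - 3c_2te^(-4t) + c_2e^(-4t)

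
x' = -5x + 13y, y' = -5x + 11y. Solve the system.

x(t) = 3C_1e^(3t)sin(t) - 2C_1e^(3t)cos(t) - 2C_2e^(3t)sin(t) - 3C_2e^(3t)cos(t), y(t) = 2C_1e^(3t)sin(t) - C_1e^(3t)cos(t) - C_2e^(3t)sin(t) - 2C_2e^(3t)cos(t)

Coefficient matrix A = [[-5, 13], [-5, 11]].
Characteristic polynomial det(A - λI) = λ^2 - 6λ + 10 = 0.
Eigenvalues λ = 3 ± i (complex conjugate pair).
For λ=3+i: an eigenvector is (-2,-1) - i(3,2) = (-2 - 3i, -1 - 2i).
A real fundamental pair from Re and Im of e^((3+i)t)v: X_1 = e^(3t)(cos(t)·(-2,-1) + sin(t)·(3,2)), X_2 = e^(3t)(sin(t)·(-2,-1) - cos(t)·(3,2)).
General solution: C_1X_1 + C_2X_2.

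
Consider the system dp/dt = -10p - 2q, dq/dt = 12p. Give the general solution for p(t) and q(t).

Coefficient matrix A = [[-10, -2], [12, 0]].
Characteristic polynomial det(A - λI) = λ^2 + 10λ + 24 = 0.
Eigenvalues λ = -6, -4.
For λ=-6: (A-λI) row 1 is [-4, -2], so an eigenvector is (-1, 2).
For λ=-4: (A-λI) row 1 is [-6, -2], so an eigenvector is (1, -3).
General solution: C_1e^(-6t)(-1,2) + C_2e^(-4t)(1,-3).

p(t) = -C_1e^(-6t) + C_2e^(-4t), q(t) = 2C_1e^(-6t) - 3C_2e^(-4t)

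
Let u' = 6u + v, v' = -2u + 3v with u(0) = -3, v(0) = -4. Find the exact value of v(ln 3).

1296

A = [[6,1],[-2,3]]; eigenvalues λ = 4, 5.
Eigenvectors: (1,-2) for λ=4, (1,-1) for λ=5.
From the initial condition, c_1 = 7, c_2 = -10.
v(ln 3) = (7)(3^4)(-2) + (-10)(3^5)(-1) = 1296.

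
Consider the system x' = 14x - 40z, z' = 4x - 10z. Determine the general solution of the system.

x(t) = -3K_1e^(2t)sin(4t) - K_1e^(2t)cos(4t) - K_2e^(2t)sin(4t) + 3K_2e^(2t)cos(4t), z(t) = -K_1e^(2t)sin(4t) + K_2e^(2t)cos(4t)

Coefficient matrix A = [[14, -40], [4, -10]].
Characteristic polynomial det(A - λI) = λ^2 - 4λ + 20 = 0.
Eigenvalues λ = 2 ± 4i (complex conjugate pair).
For λ=2+4i: an eigenvector is (-1,0) - i(-3,-1) = (-1 + 3i, 0 + i).
A real fundamental pair from Re and Im of e^((2+4i)t)v: X_1 = e^(2t)(cos(4t)·(-1,0) + sin(4t)·(-3,-1)), X_2 = e^(2t)(sin(4t)·(-1,0) - cos(4t)·(-3,-1)).
General solution: K_1X_1 + K_2X_2.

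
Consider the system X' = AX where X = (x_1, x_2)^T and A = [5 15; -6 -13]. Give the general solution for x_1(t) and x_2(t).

Coefficient matrix A = [[5, 15], [-6, -13]].
Characteristic polynomial det(A - λI) = λ^2 + 8λ + 25 = 0.
Eigenvalues λ = -4 ± 3i (complex conjugate pair).
For λ=-4+3i: an eigenvector is (-2,1) - i(-1,1) = (-2 + i, 1 - i).
A real fundamental pair from Re and Im of e^((-4+3i)t)v: X_1 = e^(-4t)(cos(3t)·(-2,1) + sin(3t)·(-1,1)), X_2 = e^(-4t)(sin(3t)·(-2,1) - cos(3t)·(-1,1)).
General solution: C_1X_1 + C_2X_2.

x_1(t) = -C_1e^(-4t)sin(3t) - 2C_1e^(-4t)cos(3t) - 2C_2e^(-4t)sin(3t) + C_2e^(-4t)cos(3t), x_2(t) = C_1e^(-4t)sin(3t) + C_1e^(-4t)cos(3t) + C_2e^(-4t)sin(3t) - C_2e^(-4t)cos(3t)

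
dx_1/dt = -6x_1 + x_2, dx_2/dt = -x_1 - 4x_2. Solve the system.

Coefficient matrix A = [[-6, 1], [-1, -4]].
Characteristic polynomial det(A - λI) = λ^2 + 10λ + 25 = 0.
Single eigenvalue λ = -5 with algebraic multiplicity 2.
Eigenvector v = (1,1); generalized eigenvector w with (A-λI)w=v is (1,2).
General solution: e^(-5t)[C_1·v + C_2·(t·v + w)].

x_1(t) = C_1e^(-5t) + C_2te^(-5t) + C_2e^(-5t), x_2(t) = C_1e^(-5t) + C_2te^(-5t) + 2C_2e^(-5t)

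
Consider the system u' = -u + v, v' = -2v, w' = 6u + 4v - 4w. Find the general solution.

Coefficient matrix A = [[-1, 1, 0], [0, -2, 0], [6, 4, -4]].
det(A - λI) = 0 gives eigenvalues λ = -2, -1, -4.
For λ=-2: eigenvector (-1,1,-1).
For λ=-1: eigenvector (1,0,2).
For λ=-4: eigenvector (0,0,1).
General solution: c_1e^(-2t)(-1,1,-1) + c_2e^(-t)(1,0,2) + c_3e^(-4t)(0,0,1).

u(t) = -c_1e^(-2t) + c_2e^(-t), v(t) = c_1e^(-2t), w(t) = -c_1e^(-2t) + 2c_2e^(-t) + c_3e^(-4t)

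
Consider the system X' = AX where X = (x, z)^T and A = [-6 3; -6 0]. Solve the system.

x(t) = c_1e^(-3t)cos(3t) + c_2e^(-3t)sin(3t), z(t) = -c_1e^(-3t)sin(3t) + c_1e^(-3t)cos(3t) + c_2e^(-3t)sin(3t) + c_2e^(-3t)cos(3t)

Coefficient matrix A = [[-6, 3], [-6, 0]].
Characteristic polynomial det(A - λI) = λ^2 + 6λ + 18 = 0.
Eigenvalues λ = -3 ± 3i (complex conjugate pair).
For λ=-3+3i: an eigenvector is (1,1) - i(0,-1) = (1, 1 + i).
A real fundamental pair from Re and Im of e^((-3+3i)t)v: X_1 = e^(-3t)(cos(3t)·(1,1) + sin(3t)·(0,-1)), X_2 = e^(-3t)(sin(3t)·(1,1) - cos(3t)·(0,-1)).
General solution: c_1X_1 + c_2X_2.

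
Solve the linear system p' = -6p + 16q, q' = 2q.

Coefficient matrix A = [[-6, 16], [0, 2]].
Characteristic polynomial det(A - λI) = λ^2 + 4λ - 12 = 0.
Eigenvalues λ = -6, 2.
For λ=-6: (A-λI) row 1 is [0, 16], so an eigenvector is (1, 0).
For λ=2: (A-λI) row 1 is [-8, 16], so an eigenvector is (2, 1).
General solution: C_1e^(-6t)(1,0) + C_2e^(2t)(2,1).

p(t) = C_1e^(-6t) + 2C_2e^(2t), q(t) = C_2e^(2t)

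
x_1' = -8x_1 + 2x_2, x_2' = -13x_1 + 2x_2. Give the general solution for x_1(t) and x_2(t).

Coefficient matrix A = [[-8, 2], [-13, 2]].
Characteristic polynomial det(A - λI) = λ^2 + 6λ + 10 = 0.
Eigenvalues λ = -3 ± i (complex conjugate pair).
For λ=-3+i: an eigenvector is (1,3) - i(1,2) = (1 - i, 3 - 2i).
A real fundamental pair from Re and Im of e^((-3+i)t)v: X_1 = e^(-3t)(cos(t)·(1,3) + sin(t)·(1,2)), X_2 = e^(-3t)(sin(t)·(1,3) - cos(t)·(1,2)).
General solution: K_1X_1 + K_2X_2.

x_1(t) = K_1e^(-3t)sin(t) + K_1e^(-3t)cos(t) + K_2e^(-3t)sin(t) - K_2e^(-3t)cos(t), x_2(t) = 2K_1e^(-3t)sin(t) + 3K_1e^(-3t)cos(t) + 3K_2e^(-3t)sin(t) - 2K_2e^(-3t)cos(t)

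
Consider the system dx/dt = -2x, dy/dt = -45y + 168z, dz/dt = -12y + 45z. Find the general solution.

Coefficient matrix A = [[-2, 0, 0], [0, -45, 168], [0, -12, 45]].
det(A - λI) = 0 gives eigenvalues λ = -2, 3, -3.
For λ=-2: eigenvector (1,0,0).
For λ=3: eigenvector (0,-7,-2).
For λ=-3: eigenvector (0,4,1).
General solution: C_1e^(-2t)(1,0,0) + C_2e^(3t)(0,-7,-2) + C_3e^(-3t)(0,4,1).

x(t) = C_1e^(-2t), y(t) = -7C_2e^(3t) + 4C_3e^(-3t), z(t) = -2C_2e^(3t) + C_3e^(-3t)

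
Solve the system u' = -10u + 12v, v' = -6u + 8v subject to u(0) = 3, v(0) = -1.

u(t) = -5e^(2t) + 8e^(-4t), v(t) = -5e^(2t) + 4e^(-4t)

Coefficient matrix A = [[-10, 12], [-6, 8]].
Characteristic polynomial det(A - λI) = λ^2 + 2λ - 8 = 0.
Eigenvalues λ = 2, -4.
For λ=2: (A-λI) row 1 is [-12, 12], so an eigenvector is (-1, -1).
For λ=-4: (A-λI) row 1 is [-6, 12], so an eigenvector is (2, 1).
General solution: C_1e^(2t)(-1,-1) + C_2e^(-4t)(2,1).
Applying u(0)=3, v(0)=-1 gives C_1=5, C_2=4.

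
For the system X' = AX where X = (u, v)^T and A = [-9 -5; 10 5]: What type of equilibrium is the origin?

stable spiral

A = [[-9,-5],[10,5]]; det(A-λI) = λ^2 + 4λ + 5.
λ = -2 ± i: negative real part.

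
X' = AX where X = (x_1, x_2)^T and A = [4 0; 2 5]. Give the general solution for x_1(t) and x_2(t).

x_1(t) = K_1e^(4t), x_2(t) = -2K_1e^(4t) + K_2e^(5t)

Coefficient matrix A = [[4, 0], [2, 5]].
Characteristic polynomial det(A - λI) = λ^2 - 9λ + 20 = 0.
Eigenvalues λ = 4, 5.
For λ=4: (A-λI) row 2 is [2, 1], so an eigenvector is (1, -2).
For λ=5: (A-λI) row 1 is [-1, 0], so an eigenvector is (0, 1).
General solution: K_1e^(4t)(1,-2) + K_2e^(5t)(0,1).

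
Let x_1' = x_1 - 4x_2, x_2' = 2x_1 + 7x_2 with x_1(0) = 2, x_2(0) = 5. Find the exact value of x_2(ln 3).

2727

A = [[1,-4],[2,7]]; eigenvalues λ = 5, 3.
Eigenvectors: (1,-1) for λ=5, (-2,1) for λ=3.
From the initial condition, c_1 = -12, c_2 = -7.
x_2(ln 3) = (-12)(3^5)(-1) + (-7)(3^3)(1) = 2727.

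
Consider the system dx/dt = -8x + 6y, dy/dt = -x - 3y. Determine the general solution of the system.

x(t) = -2C_1e^(-5t) - 3C_2e^(-6t), y(t) = -C_1e^(-5t) - C_2e^(-6t)

Coefficient matrix A = [[-8, 6], [-1, -3]].
Characteristic polynomial det(A - λI) = λ^2 + 11λ + 30 = 0.
Eigenvalues λ = -5, -6.
For λ=-5: (A-λI) row 1 is [-3, 6], so an eigenvector is (-2, -1).
For λ=-6: (A-λI) row 1 is [-2, 6], so an eigenvector is (-3, -1).
General solution: C_1e^(-5t)(-2,-1) + C_2e^(-6t)(-3,-1).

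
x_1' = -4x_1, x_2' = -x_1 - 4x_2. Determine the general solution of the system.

Coefficient matrix A = [[-4, 0], [-1, -4]].
Characteristic polynomial det(A - λI) = λ^2 + 8λ + 16 = 0.
Single eigenvalue λ = -4 with algebraic multiplicity 2.
Eigenvector v = (0,-1); generalized eigenvector w with (A-λI)w=v is (1,-3).
General solution: e^(-4t)[C_1·v + C_2·(t·v + w)].

x_1(t) = C_2e^(-4t), x_2(t) = -C_1e^(-4t) - C_2te^(-4t) - 3C_2e^(-4t)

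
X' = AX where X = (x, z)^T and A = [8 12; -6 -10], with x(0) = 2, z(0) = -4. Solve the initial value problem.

x(t) = -4e^(2t) + 6e^(-4t), z(t) = 2e^(2t) - 6e^(-4t)

Coefficient matrix A = [[8, 12], [-6, -10]].
Characteristic polynomial det(A - λI) = λ^2 + 2λ - 8 = 0.
Eigenvalues λ = -4, 2.
For λ=-4: (A-λI) row 1 is [12, 12], so an eigenvector is (-1, 1).
For λ=2: (A-λI) row 1 is [6, 12], so an eigenvector is (-2, 1).
General solution: C_1e^(-4t)(-1,1) + C_2e^(2t)(-2,1).
Applying x(0)=2, z(0)=-4 gives C_1=-6, C_2=2.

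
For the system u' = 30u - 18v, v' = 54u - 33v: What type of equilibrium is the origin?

A = [[30,-18],[54,-33]]; det(A-λI) = λ^2 + 3λ - 18.
λ = -6, 3: opposite signs.

saddle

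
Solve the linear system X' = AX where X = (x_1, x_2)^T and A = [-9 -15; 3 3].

Coefficient matrix A = [[-9, -15], [3, 3]].
Characteristic polynomial det(A - λI) = λ^2 + 6λ + 18 = 0.
Eigenvalues λ = -3 ± 3i (complex conjugate pair).
For λ=-3+3i: an eigenvector is (1,0) - i(-2,1) = (1 + 2i, 0 - i).
A real fundamental pair from Re and Im of e^((-3+3i)t)v: X_1 = e^(-3t)(cos(3t)·(1,0) + sin(3t)·(-2,1)), X_2 = e^(-3t)(sin(3t)·(1,0) - cos(3t)·(-2,1)).
General solution: c_1X_1 + c_2X_2.

x_1(t) = -2c_1e^(-3t)sin(3t) + c_1e^(-3t)cos(3t) + c_2e^(-3t)sin(3t) + 2c_2e^(-3t)cos(3t), x_2(t) = c_1e^(-3t)sin(3t) - c_2e^(-3t)cos(3t)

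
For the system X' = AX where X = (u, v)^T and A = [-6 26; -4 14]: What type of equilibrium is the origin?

A = [[-6,26],[-4,14]]; det(A-λI) = λ^2 - 8λ + 20.
λ = 4 ± 2i: positive real part.

unstable spiral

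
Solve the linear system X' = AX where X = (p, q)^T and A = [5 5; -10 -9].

p(t) = c_1e^(-2t)sin(t) - 2c_1e^(-2t)cos(t) - 2c_2e^(-2t)sin(t) - c_2e^(-2t)cos(t), q(t) = -c_1e^(-2t)sin(t) + 3c_1e^(-2t)cos(t) + 3c_2e^(-2t)sin(t) + c_2e^(-2t)cos(t)

Coefficient matrix A = [[5, 5], [-10, -9]].
Characteristic polynomial det(A - λI) = λ^2 + 4λ + 5 = 0.
Eigenvalues λ = -2 ± i (complex conjugate pair).
For λ=-2+i: an eigenvector is (-2,3) - i(1,-1) = (-2 - i, 3 + i).
A real fundamental pair from Re and Im of e^((-2+i)t)v: X_1 = e^(-2t)(cos(t)·(-2,3) + sin(t)·(1,-1)), X_2 = e^(-2t)(sin(t)·(-2,3) - cos(t)·(1,-1)).
General solution: c_1X_1 + c_2X_2.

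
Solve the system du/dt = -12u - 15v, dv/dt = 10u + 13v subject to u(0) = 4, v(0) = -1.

Coefficient matrix A = [[-12, -15], [10, 13]].
Characteristic polynomial det(A - λI) = λ^2 - λ - 6 = 0.
Eigenvalues λ = -2, 3.
For λ=-2: (A-λI) row 1 is [-10, -15], so an eigenvector is (-3, 2).
For λ=3: (A-λI) row 1 is [-15, -15], so an eigenvector is (-1, 1).
General solution: c_1e^(-2t)(-3,2) + c_2e^(3t)(-1,1).
Applying u(0)=4, v(0)=-1 gives c_1=-3, c_2=5.

u(t) = -5e^(3t) + 9e^(-2t), v(t) = 5e^(3t) - 6e^(-2t)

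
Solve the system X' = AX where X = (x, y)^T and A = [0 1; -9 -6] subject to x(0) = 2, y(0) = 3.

Coefficient matrix A = [[0, 1], [-9, -6]].
Characteristic polynomial det(A - λI) = λ^2 + 6λ + 9 = 0.
Single eigenvalue λ = -3 with algebraic multiplicity 2.
Eigenvector v = (-1,3); generalized eigenvector w with (A-λI)w=v is (-1,2).
General solution: e^(-3t)[c_1·v + c_2·(t·v + w)].
Applying x(0)=2, y(0)=3 gives c_1=7, c_2=-9.

x(t) = 9te^(-3t) + 2e^(-3t), y(t) = -27te^(-3t) + 3e^(-3t)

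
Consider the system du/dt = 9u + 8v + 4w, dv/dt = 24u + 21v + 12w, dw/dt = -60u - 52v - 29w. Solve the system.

u(t) = K_1e^(t) + 2K_3e^(3t), v(t) = K_2e^(-3t) + 2K_3e^(3t), w(t) = -2K_1e^(t) - 2K_2e^(-3t) - 7K_3e^(3t)

Coefficient matrix A = [[9, 8, 4], [24, 21, 12], [-60, -52, -29]].
det(A - λI) = 0 gives eigenvalues λ = 1, -3, 3.
For λ=1: eigenvector (1,0,-2).
For λ=-3: eigenvector (0,1,-2).
For λ=3: eigenvector (2,2,-7).
General solution: K_1e^(t)(1,0,-2) + K_2e^(-3t)(0,1,-2) + K_3e^(3t)(2,2,-7).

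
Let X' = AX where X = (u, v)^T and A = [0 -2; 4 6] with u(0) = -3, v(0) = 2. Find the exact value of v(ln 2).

-16

A = [[0,-2],[4,6]]; eigenvalues λ = 2, 4.
Eigenvectors: (1,-1) for λ=2, (1,-2) for λ=4.
From the initial condition, c_1 = -4, c_2 = 1.
v(ln 2) = (-4)(2^2)(-1) + (1)(2^4)(-2) = -16.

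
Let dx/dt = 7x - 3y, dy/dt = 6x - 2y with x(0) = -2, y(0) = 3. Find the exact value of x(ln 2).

A = [[7,-3],[6,-2]]; eigenvalues λ = 1, 4.
Eigenvectors: (-1,-2) for λ=1, (-1,-1) for λ=4.
From the initial condition, c_1 = -5, c_2 = 7.
x(ln 2) = (-5)(2^1)(-1) + (7)(2^4)(-1) = -102.

-102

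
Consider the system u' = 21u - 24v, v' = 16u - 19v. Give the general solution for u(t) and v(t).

u(t) = -K_1e^(-3t) - 3K_2e^(5t), v(t) = -K_1e^(-3t) - 2K_2e^(5t)

Coefficient matrix A = [[21, -24], [16, -19]].
Characteristic polynomial det(A - λI) = λ^2 - 2λ - 15 = 0.
Eigenvalues λ = -3, 5.
For λ=-3: (A-λI) row 1 is [24, -24], so an eigenvector is (-1, -1).
For λ=5: (A-λI) row 1 is [16, -24], so an eigenvector is (-3, -2).
General solution: K_1e^(-3t)(-1,-1) + K_2e^(5t)(-3,-2).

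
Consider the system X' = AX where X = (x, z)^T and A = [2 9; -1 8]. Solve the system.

x(t) = 3C_1e^(5t) + 3C_2te^(5t) - C_2e^(5t), z(t) = C_1e^(5t) + C_2te^(5t)

Coefficient matrix A = [[2, 9], [-1, 8]].
Characteristic polynomial det(A - λI) = λ^2 - 10λ + 25 = 0.
Single eigenvalue λ = 5 with algebraic multiplicity 2.
Eigenvector v = (3,1); generalized eigenvector w with (A-λI)w=v is (-1,0).
General solution: e^(5t)[C_1·v + C_2·(t·v + w)].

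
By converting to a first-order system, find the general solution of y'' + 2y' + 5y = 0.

Let x_1 = y, x_2 = y'. Then x_1' = x_2 and x_2' = -5x_1 - 2x_2.
A = [[0,1],[-5,-2]]; det(A-λI) = λ^2 + 2λ + 5.
Eigenvalues λ = -1 ± 2i.

y(t) = C_1e^(-t)cos(2t) + C_2e^(-t)sin(2t)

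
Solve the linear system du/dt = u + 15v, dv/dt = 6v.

u(t) = C_1e^(t) - 3C_2e^(6t), v(t) = -C_2e^(6t)

Coefficient matrix A = [[1, 15], [0, 6]].
Characteristic polynomial det(A - λI) = λ^2 - 7λ + 6 = 0.
Eigenvalues λ = 1, 6.
For λ=1: (A-λI) row 1 is [0, 15], so an eigenvector is (1, 0).
For λ=6: (A-λI) row 1 is [-5, 15], so an eigenvector is (-3, -1).
General solution: C_1e^(t)(1,0) + C_2e^(6t)(-3,-1).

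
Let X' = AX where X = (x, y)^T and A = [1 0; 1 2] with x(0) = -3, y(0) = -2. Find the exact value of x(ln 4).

-12

A = [[1,0],[1,2]]; eigenvalues λ = 2, 1.
Eigenvectors: (0,-1) for λ=2, (1,-1) for λ=1.
From the initial condition, c_1 = 5, c_2 = -3.
x(ln 4) = (5)(4^2)(0) + (-3)(4^1)(1) = -12.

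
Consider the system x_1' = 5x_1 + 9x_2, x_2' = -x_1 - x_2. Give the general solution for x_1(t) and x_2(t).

Coefficient matrix A = [[5, 9], [-1, -1]].
Characteristic polynomial det(A - λI) = λ^2 - 4λ + 4 = 0.
Single eigenvalue λ = 2 with algebraic multiplicity 2.
Eigenvector v = (-3,1); generalized eigenvector w with (A-λI)w=v is (-1,0).
General solution: e^(2t)[K_1·v + K_2·(t·v + w)].

x_1(t) = -3K_1e^(2t) - 3K_2te^(2t) - K_2e^(2t), x_2(t) = K_1e^(2t) + K_2te^(2t)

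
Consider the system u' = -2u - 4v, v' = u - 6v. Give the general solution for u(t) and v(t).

Coefficient matrix A = [[-2, -4], [1, -6]].
Characteristic polynomial det(A - λI) = λ^2 + 8λ + 16 = 0.
Single eigenvalue λ = -4 with algebraic multiplicity 2.
Eigenvector v = (2,1); generalized eigenvector w with (A-λI)w=v is (-3,-2).
General solution: e^(-4t)[K_1·v + K_2·(t·v + w)].

u(t) = 2K_1e^(-4t) + 2K_2te^(-4t) - 3K_2e^(-4t), v(t) = K_1e^(-4t) + K_2te^(-4t) - 2K_2e^(-4t)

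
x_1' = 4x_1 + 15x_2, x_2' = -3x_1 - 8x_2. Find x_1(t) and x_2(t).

Coefficient matrix A = [[4, 15], [-3, -8]].
Characteristic polynomial det(A - λI) = λ^2 + 4λ + 13 = 0.
Eigenvalues λ = -2 ± 3i (complex conjugate pair).
For λ=-2+3i: an eigenvector is (1,0) - i(2,-1) = (1 - 2i, 0 + i).
A real fundamental pair from Re and Im of e^((-2+3i)t)v: X_1 = e^(-2t)(cos(3t)·(1,0) + sin(3t)·(2,-1)), X_2 = e^(-2t)(sin(3t)·(1,0) - cos(3t)·(2,-1)).
General solution: c_1X_1 + c_2X_2.

x_1(t) = 2c_1e^(-2t)sin(3t) + c_1e^(-2t)cos(3t) + c_2e^(-2t)sin(3t) - 2c_2e^(-2t)cos(3t), x_2(t) = -c_1e^(-2t)sin(3t) + c_2e^(-2t)cos(3t)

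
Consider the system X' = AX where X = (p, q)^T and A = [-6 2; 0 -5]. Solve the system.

p(t) = -2C_1e^(-5t) - C_2e^(-6t), q(t) = -C_1e^(-5t)

Coefficient matrix A = [[-6, 2], [0, -5]].
Characteristic polynomial det(A - λI) = λ^2 + 11λ + 30 = 0.
Eigenvalues λ = -5, -6.
For λ=-5: (A-λI) row 1 is [-1, 2], so an eigenvector is (-2, -1).
For λ=-6: (A-λI) row 1 is [0, 2], so an eigenvector is (-1, 0).
General solution: C_1e^(-5t)(-2,-1) + C_2e^(-6t)(-1,0).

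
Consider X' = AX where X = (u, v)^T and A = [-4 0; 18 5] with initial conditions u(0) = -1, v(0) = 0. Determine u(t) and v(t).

u(t) = -e^(-4t), v(t) = -2e^(5t) + 2e^(-4t)

Coefficient matrix A = [[-4, 0], [18, 5]].
Characteristic polynomial det(A - λI) = λ^2 - λ - 20 = 0.
Eigenvalues λ = -4, 5.
For λ=-4: (A-λI) row 2 is [18, 9], so an eigenvector is (-1, 2).
For λ=5: (A-λI) row 1 is [-9, 0], so an eigenvector is (0, 1).
General solution: c_1e^(-4t)(-1,2) + c_2e^(5t)(0,1).
Applying u(0)=-1, v(0)=0 gives c_1=1, c_2=-2.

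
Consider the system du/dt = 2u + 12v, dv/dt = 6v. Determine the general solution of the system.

Coefficient matrix A = [[2, 12], [0, 6]].
Characteristic polynomial det(A - λI) = λ^2 - 8λ + 12 = 0.
Eigenvalues λ = 2, 6.
For λ=2: (A-λI) row 1 is [0, 12], so an eigenvector is (-1, 0).
For λ=6: (A-λI) row 1 is [-4, 12], so an eigenvector is (3, 1).
General solution: K_1e^(2t)(-1,0) + K_2e^(6t)(3,1).

u(t) = -K_1e^(2t) + 3K_2e^(6t), v(t) = K_2e^(6t)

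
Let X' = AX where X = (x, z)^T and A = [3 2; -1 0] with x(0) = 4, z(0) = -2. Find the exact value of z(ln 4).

A = [[3,2],[-1,0]]; eigenvalues λ = 2, 1.
Eigenvectors: (2,-1) for λ=2, (-1,1) for λ=1.
From the initial condition, c_1 = 2, c_2 = 0.
z(ln 4) = (2)(4^2)(-1) + (0)(4^1)(1) = -32.

-32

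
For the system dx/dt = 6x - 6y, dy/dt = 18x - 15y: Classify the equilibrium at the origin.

stable node

A = [[6,-6],[18,-15]]; det(A-λI) = λ^2 + 9λ + 18.
λ = -3, -6: both negative.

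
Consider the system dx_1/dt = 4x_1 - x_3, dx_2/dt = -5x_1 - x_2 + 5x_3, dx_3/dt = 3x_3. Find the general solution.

Coefficient matrix A = [[4, 0, -1], [-5, -1, 5], [0, 0, 3]].
det(A - λI) = 0 gives eigenvalues λ = 3, -1, 4.
For λ=3: eigenvector (1,0,1).
For λ=-1: eigenvector (0,1,0).
For λ=4: eigenvector (-1,1,0).
General solution: c_1e^(3t)(1,0,1) + c_2e^(-t)(0,1,0) + c_3e^(4t)(-1,1,0).

x_1(t) = c_1e^(3t) - c_3e^(4t), x_2(t) = c_2e^(-t) + c_3e^(4t), x_3(t) = c_1e^(3t)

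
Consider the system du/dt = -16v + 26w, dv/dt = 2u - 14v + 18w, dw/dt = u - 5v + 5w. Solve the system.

u(t) = 3K_1e^(-2t) + 2K_2e^(-3t) + 7K_3e^(-4t), v(t) = 2K_1e^(-2t) + 2K_2e^(-3t) + 5K_3e^(-4t), w(t) = K_1e^(-2t) + K_2e^(-3t) + 2K_3e^(-4t)

Coefficient matrix A = [[0, -16, 26], [2, -14, 18], [1, -5, 5]].
det(A - λI) = 0 gives eigenvalues λ = -2, -3, -4.
For λ=-2: eigenvector (3,2,1).
For λ=-3: eigenvector (2,2,1).
For λ=-4: eigenvector (7,5,2).
General solution: K_1e^(-2t)(3,2,1) + K_2e^(-3t)(2,2,1) + K_3e^(-4t)(7,5,2).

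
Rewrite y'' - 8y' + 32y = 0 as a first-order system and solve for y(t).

Let x_1 = y, x_2 = y'. Then x_1' = x_2 and x_2' = -32x_1 + 8x_2.
A = [[0,1],[-32,8]]; det(A-λI) = λ^2 - 8λ + 32.
Eigenvalues λ = 4 ± 4i.

y(t) = C_1e^(4t)cos(4t) + C_2e^(4t)sin(4t)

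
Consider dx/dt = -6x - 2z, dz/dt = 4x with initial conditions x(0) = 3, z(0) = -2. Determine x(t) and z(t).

Coefficient matrix A = [[-6, -2], [4, 0]].
Characteristic polynomial det(A - λI) = λ^2 + 6λ + 8 = 0.
Eigenvalues λ = -2, -4.
For λ=-2: (A-λI) row 1 is [-4, -2], so an eigenvector is (1, -2).
For λ=-4: (A-λI) row 1 is [-2, -2], so an eigenvector is (1, -1).
General solution: C_1e^(-2t)(1,-2) + C_2e^(-4t)(1,-1).
Applying x(0)=3, z(0)=-2 gives C_1=-1, C_2=4.

x(t) = -e^(-2t) + 4e^(-4t), z(t) = 2e^(-2t) - 4e^(-4t)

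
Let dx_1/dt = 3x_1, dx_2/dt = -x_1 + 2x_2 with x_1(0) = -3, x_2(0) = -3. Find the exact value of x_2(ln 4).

A = [[3,0],[-1,2]]; eigenvalues λ = 3, 2.
Eigenvectors: (-1,1) for λ=3, (0,-1) for λ=2.
From the initial condition, c_1 = 3, c_2 = 6.
x_2(ln 4) = (3)(4^3)(1) + (6)(4^2)(-1) = 96.

96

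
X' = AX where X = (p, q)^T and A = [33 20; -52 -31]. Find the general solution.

p(t) = -K_1e^(t)sin(4t) - 2K_1e^(t)cos(4t) - 2K_2e^(t)sin(4t) + K_2e^(t)cos(4t), q(t) = 2K_1e^(t)sin(4t) + 3K_1e^(t)cos(4t) + 3K_2e^(t)sin(4t) - 2K_2e^(t)cos(4t)

Coefficient matrix A = [[33, 20], [-52, -31]].
Characteristic polynomial det(A - λI) = λ^2 - 2λ + 17 = 0.
Eigenvalues λ = 1 ± 4i (complex conjugate pair).
For λ=1+4i: an eigenvector is (-2,3) - i(-1,2) = (-2 + i, 3 - 2i).
A real fundamental pair from Re and Im of e^((1+4i)t)v: X_1 = e^(t)(cos(4t)·(-2,3) + sin(4t)·(-1,2)), X_2 = e^(t)(sin(4t)·(-2,3) - cos(4t)·(-1,2)).
General solution: K_1X_1 + K_2X_2.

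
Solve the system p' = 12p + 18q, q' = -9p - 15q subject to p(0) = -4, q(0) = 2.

Coefficient matrix A = [[12, 18], [-9, -15]].
Characteristic polynomial det(A - λI) = λ^2 + 3λ - 18 = 0.
Eigenvalues λ = 3, -6.
For λ=3: (A-λI) row 1 is [9, 18], so an eigenvector is (-2, 1).
For λ=-6: (A-λI) row 1 is [18, 18], so an eigenvector is (-1, 1).
General solution: K_1e^(3t)(-2,1) + K_2e^(-6t)(-1,1).
Applying p(0)=-4, q(0)=2 gives K_1=2, K_2=0.

p(t) = -4e^(3t), q(t) = 2e^(3t)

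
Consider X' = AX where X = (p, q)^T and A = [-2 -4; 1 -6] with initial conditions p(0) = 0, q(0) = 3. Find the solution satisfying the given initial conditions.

p(t) = -12te^(-4t), q(t) = -6te^(-4t) + 3e^(-4t)

Coefficient matrix A = [[-2, -4], [1, -6]].
Characteristic polynomial det(A - λI) = λ^2 + 8λ + 16 = 0.
Single eigenvalue λ = -4 with algebraic multiplicity 2.
Eigenvector v = (2,1); generalized eigenvector w with (A-λI)w=v is (-3,-2).
General solution: e^(-4t)[C_1·v + C_2·(t·v + w)].
Applying p(0)=0, q(0)=3 gives C_1=-9, C_2=-6.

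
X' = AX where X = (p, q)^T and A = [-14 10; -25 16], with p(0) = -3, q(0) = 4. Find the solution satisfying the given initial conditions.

p(t) = 17e^(t)sin(5t) - 3e^(t)cos(5t), q(t) = 27e^(t)sin(5t) + 4e^(t)cos(5t)

Coefficient matrix A = [[-14, 10], [-25, 16]].
Characteristic polynomial det(A - λI) = λ^2 - 2λ + 26 = 0.
Eigenvalues λ = 1 ± 5i (complex conjugate pair).
For λ=1+5i: an eigenvector is (1,1) - i(-1,-2) = (1 + i, 1 + 2i).
A real fundamental pair from Re and Im of e^((1+5i)t)v: X_1 = e^(t)(cos(5t)·(1,1) + sin(5t)·(-1,-2)), X_2 = e^(t)(sin(5t)·(1,1) - cos(5t)·(-1,-2)).
General solution: C_1X_1 + C_2X_2.
Applying p(0)=-3, q(0)=4 gives C_1=-10, C_2=7.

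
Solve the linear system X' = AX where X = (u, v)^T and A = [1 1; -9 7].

Coefficient matrix A = [[1, 1], [-9, 7]].
Characteristic polynomial det(A - λI) = λ^2 - 8λ + 16 = 0.
Single eigenvalue λ = 4 with algebraic multiplicity 2.
Eigenvector v = (-1,-3); generalized eigenvector w with (A-λI)w=v is (0,-1).
General solution: e^(4t)[K_1·v + K_2·(t·v + w)].

u(t) = -K_1e^(4t) - K_2te^(4t), v(t) = -3K_1e^(4t) - 3K_2te^(4t) - K_2e^(4t)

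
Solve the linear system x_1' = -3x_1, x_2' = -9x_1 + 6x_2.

x_1(t) = -c_1e^(-3t), x_2(t) = -c_1e^(-3t) + c_2e^(6t)

Coefficient matrix A = [[-3, 0], [-9, 6]].
Characteristic polynomial det(A - λI) = λ^2 - 3λ - 18 = 0.
Eigenvalues λ = -3, 6.
For λ=-3: (A-λI) row 2 is [-9, 9], so an eigenvector is (-1, -1).
For λ=6: (A-λI) row 1 is [-9, 0], so an eigenvector is (0, 1).
General solution: c_1e^(-3t)(-1,-1) + c_2e^(6t)(0,1).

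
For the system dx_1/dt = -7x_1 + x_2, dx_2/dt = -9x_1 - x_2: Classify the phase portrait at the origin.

stable improper node

A = [[-7,1],[-9,-1]]; det(A-λI) = λ^2 + 8λ + 16.
repeated λ = -4 with a single eigenvector.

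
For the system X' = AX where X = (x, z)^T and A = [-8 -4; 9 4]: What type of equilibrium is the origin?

stable improper node

A = [[-8,-4],[9,4]]; det(A-λI) = λ^2 + 4λ + 4.
repeated λ = -2 with a single eigenvector.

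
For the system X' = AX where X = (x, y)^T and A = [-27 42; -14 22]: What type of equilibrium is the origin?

A = [[-27,42],[-14,22]]; det(A-λI) = λ^2 + 5λ - 6.
λ = 1, -6: opposite signs.

saddle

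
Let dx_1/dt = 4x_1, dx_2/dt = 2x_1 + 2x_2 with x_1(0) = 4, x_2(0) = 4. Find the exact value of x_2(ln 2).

A = [[4,0],[2,2]]; eigenvalues λ = 2, 4.
Eigenvectors: (0,-1) for λ=2, (1,1) for λ=4.
From the initial condition, c_1 = 0, c_2 = 4.
x_2(ln 2) = (0)(2^2)(-1) + (4)(2^4)(1) = 64.

64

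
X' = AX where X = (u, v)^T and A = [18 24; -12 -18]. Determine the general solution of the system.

u(t) = -K_1e^(-6t) - 2K_2e^(6t), v(t) = K_1e^(-6t) + K_2e^(6t)

Coefficient matrix A = [[18, 24], [-12, -18]].
Characteristic polynomial det(A - λI) = λ^2 - 36 = 0.
Eigenvalues λ = -6, 6.
For λ=-6: (A-λI) row 1 is [24, 24], so an eigenvector is (-1, 1).
For λ=6: (A-λI) row 1 is [12, 24], so an eigenvector is (-2, 1).
General solution: K_1e^(-6t)(-1,1) + K_2e^(6t)(-2,1).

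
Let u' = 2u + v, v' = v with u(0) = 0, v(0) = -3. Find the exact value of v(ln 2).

A = [[2,1],[0,1]]; eigenvalues λ = 2, 1.
Eigenvectors: (1,0) for λ=2, (-1,1) for λ=1.
From the initial condition, c_1 = -3, c_2 = -3.
v(ln 2) = (-3)(2^2)(0) + (-3)(2^1)(1) = -6.

-6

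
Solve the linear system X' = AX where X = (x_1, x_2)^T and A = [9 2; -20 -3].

x_1(t) = C_1e^(3t)cos(2t) + C_2e^(3t)sin(2t), x_2(t) = -C_1e^(3t)sin(2t) - 3C_1e^(3t)cos(2t) - 3C_2e^(3t)sin(2t) + C_2e^(3t)cos(2t)

Coefficient matrix A = [[9, 2], [-20, -3]].
Characteristic polynomial det(A - λI) = λ^2 - 6λ + 13 = 0.
Eigenvalues λ = 3 ± 2i (complex conjugate pair).
For λ=3+2i: an eigenvector is (1,-3) - i(0,-1) = (1, -3 + i).
A real fundamental pair from Re and Im of e^((3+2i)t)v: X_1 = e^(3t)(cos(2t)·(1,-3) + sin(2t)·(0,-1)), X_2 = e^(3t)(sin(2t)·(1,-3) - cos(2t)·(0,-1)).
General solution: C_1X_1 + C_2X_2.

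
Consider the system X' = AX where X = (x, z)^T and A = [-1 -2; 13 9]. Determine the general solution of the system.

x(t) = -C_1e^(4t)sin(t) + C_1e^(4t)cos(t) + C_2e^(4t)sin(t) + C_2e^(4t)cos(t), z(t) = 3C_1e^(4t)sin(t) - 2C_1e^(4t)cos(t) - 2C_2e^(4t)sin(t) - 3C_2e^(4t)cos(t)

Coefficient matrix A = [[-1, -2], [13, 9]].
Characteristic polynomial det(A - λI) = λ^2 - 8λ + 17 = 0.
Eigenvalues λ = 4 ± i (complex conjugate pair).
For λ=4+i: an eigenvector is (1,-2) - i(-1,3) = (1 + i, -2 - 3i).
A real fundamental pair from Re and Im of e^((4+i)t)v: X_1 = e^(4t)(cos(t)·(1,-2) + sin(t)·(-1,3)), X_2 = e^(4t)(sin(t)·(1,-2) - cos(t)·(-1,3)).
General solution: C_1X_1 + C_2X_2.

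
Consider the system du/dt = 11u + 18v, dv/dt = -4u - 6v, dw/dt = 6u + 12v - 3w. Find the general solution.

u(t) = 9c_1e^(3t) - 2c_2e^(2t), v(t) = -4c_1e^(3t) + c_2e^(2t), w(t) = c_1e^(3t) + c_3e^(-3t)

Coefficient matrix A = [[11, 18, 0], [-4, -6, 0], [6, 12, -3]].
det(A - λI) = 0 gives eigenvalues λ = 3, 2, -3.
For λ=3: eigenvector (9,-4,1).
For λ=2: eigenvector (-2,1,0).
For λ=-3: eigenvector (0,0,1).
General solution: c_1e^(3t)(9,-4,1) + c_2e^(2t)(-2,1,0) + c_3e^(-3t)(0,0,1).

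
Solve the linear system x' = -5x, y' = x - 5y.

x(t) = -C_2e^(-5t), y(t) = -C_1e^(-5t) - C_2te^(-5t) + C_2e^(-5t)

Coefficient matrix A = [[-5, 0], [1, -5]].
Characteristic polynomial det(A - λI) = λ^2 + 10λ + 25 = 0.
Single eigenvalue λ = -5 with algebraic multiplicity 2.
Eigenvector v = (0,-1); generalized eigenvector w with (A-λI)w=v is (-1,1).
General solution: e^(-5t)[C_1·v + C_2·(t·v + w)].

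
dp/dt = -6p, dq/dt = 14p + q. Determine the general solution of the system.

p(t) = C_1e^(-6t), q(t) = -2C_1e^(-6t) + C_2e^(t)

Coefficient matrix A = [[-6, 0], [14, 1]].
Characteristic polynomial det(A - λI) = λ^2 + 5λ - 6 = 0.
Eigenvalues λ = -6, 1.
For λ=-6: (A-λI) row 2 is [14, 7], so an eigenvector is (1, -2).
For λ=1: (A-λI) row 1 is [-7, 0], so an eigenvector is (0, 1).
General solution: C_1e^(-6t)(1,-2) + C_2e^(t)(0,1).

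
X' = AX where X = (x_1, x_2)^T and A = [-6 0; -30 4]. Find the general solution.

Coefficient matrix A = [[-6, 0], [-30, 4]].
Characteristic polynomial det(A - λI) = λ^2 + 2λ - 24 = 0.
Eigenvalues λ = 4, -6.
For λ=4: (A-λI) row 1 is [-10, 0], so an eigenvector is (0, -1).
For λ=-6: (A-λI) row 2 is [-30, 10], so an eigenvector is (-1, -3).
General solution: K_1e^(4t)(0,-1) + K_2e^(-6t)(-1,-3).

x_1(t) = -K_2e^(-6t), x_2(t) = -K_1e^(4t) - 3K_2e^(-6t)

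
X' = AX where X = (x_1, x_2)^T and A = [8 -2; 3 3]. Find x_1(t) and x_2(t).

x_1(t) = -c_1e^(6t) - 2c_2e^(5t), x_2(t) = -c_1e^(6t) - 3c_2e^(5t)

Coefficient matrix A = [[8, -2], [3, 3]].
Characteristic polynomial det(A - λI) = λ^2 - 11λ + 30 = 0.
Eigenvalues λ = 6, 5.
For λ=6: (A-λI) row 1 is [2, -2], so an eigenvector is (-1, -1).
For λ=5: (A-λI) row 1 is [3, -2], so an eigenvector is (-2, -3).
General solution: c_1e^(6t)(-1,-1) + c_2e^(5t)(-2,-3).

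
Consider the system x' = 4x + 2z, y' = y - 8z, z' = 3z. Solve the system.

Coefficient matrix A = [[4, 0, 2], [0, 1, -8], [0, 0, 3]].
det(A - λI) = 0 gives eigenvalues λ = 4, 1, 3.
For λ=4: eigenvector (1,0,0).
For λ=1: eigenvector (0,1,0).
For λ=3: eigenvector (-2,-4,1).
General solution: c_1e^(4t)(1,0,0) + c_2e^(t)(0,1,0) + c_3e^(3t)(-2,-4,1).

x(t) = c_1e^(4t) - 2c_3e^(3t), y(t) = c_2e^(t) - 4c_3e^(3t), z(t) = c_3e^(3t)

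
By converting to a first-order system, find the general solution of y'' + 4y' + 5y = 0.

y(t) = K_1e^(-2t)cos(t) + K_2e^(-2t)sin(t)

Let x_1 = y, x_2 = y'. Then x_1' = x_2 and x_2' = -5x_1 - 4x_2.
A = [[0,1],[-5,-4]]; det(A-λI) = λ^2 + 4λ + 5.
Eigenvalues λ = -2 ± i.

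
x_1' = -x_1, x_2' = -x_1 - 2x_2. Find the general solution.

Coefficient matrix A = [[-1, 0], [-1, -2]].
Characteristic polynomial det(A - λI) = λ^2 + 3λ + 2 = 0.
Eigenvalues λ = -1, -2.
For λ=-1: (A-λI) row 2 is [-1, -1], so an eigenvector is (1, -1).
For λ=-2: (A-λI) row 1 is [1, 0], so an eigenvector is (0, -1).
General solution: K_1e^(-t)(1,-1) + K_2e^(-2t)(0,-1).

x_1(t) = K_1e^(-t), x_2(t) = -K_1e^(-t) - K_2e^(-2t)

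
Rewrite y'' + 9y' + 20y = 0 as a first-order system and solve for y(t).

Let x_1 = y, x_2 = y'. Then x_1' = x_2 and x_2' = -20x_1 - 9x_2.
A = [[0,1],[-20,-9]]; det(A-λI) = λ^2 + 9λ + 20.
Eigenvalues λ = -5, -4 with eigenvectors (1,-5), (1,-4).

y(t) = c_1e^(-5t) + c_2e^(-4t)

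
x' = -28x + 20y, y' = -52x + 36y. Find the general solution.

Coefficient matrix A = [[-28, 20], [-52, 36]].
Characteristic polynomial det(A - λI) = λ^2 - 8λ + 32 = 0.
Eigenvalues λ = 4 ± 4i (complex conjugate pair).
For λ=4+4i: an eigenvector is (-2,-3) - i(1,2) = (-2 - i, -3 - 2i).
A real fundamental pair from Re and Im of e^((4+4i)t)v: X_1 = e^(4t)(cos(4t)·(-2,-3) + sin(4t)·(1,2)), X_2 = e^(4t)(sin(4t)·(-2,-3) - cos(4t)·(1,2)).
General solution: C_1X_1 + C_2X_2.

x(t) = C_1e^(4t)sin(4t) - 2C_1e^(4t)cos(4t) - 2C_2e^(4t)sin(4t) - C_2e^(4t)cos(4t), y(t) = 2C_1e^(4t)sin(4t) - 3C_1e^(4t)cos(4t) - 3C_2e^(4t)sin(4t) - 2C_2e^(4t)cos(4t)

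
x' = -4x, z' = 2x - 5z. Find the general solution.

Coefficient matrix A = [[-4, 0], [2, -5]].
Characteristic polynomial det(A - λI) = λ^2 + 9λ + 20 = 0.
Eigenvalues λ = -4, -5.
For λ=-4: (A-λI) row 2 is [2, -1], so an eigenvector is (1, 2).
For λ=-5: (A-λI) row 1 is [1, 0], so an eigenvector is (0, 1).
General solution: C_1e^(-4t)(1,2) + C_2e^(-5t)(0,1).

x(t) = C_1e^(-4t), z(t) = 2C_1e^(-4t) + C_2e^(-5t)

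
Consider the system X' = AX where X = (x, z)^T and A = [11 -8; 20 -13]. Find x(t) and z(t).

Coefficient matrix A = [[11, -8], [20, -13]].
Characteristic polynomial det(A - λI) = λ^2 + 2λ + 17 = 0.
Eigenvalues λ = -1 ± 4i (complex conjugate pair).
For λ=-1+4i: an eigenvector is (1,2) - i(-1,-1) = (1 + i, 2 + i).
A real fundamental pair from Re and Im of e^((-1+4i)t)v: X_1 = e^(-t)(cos(4t)·(1,2) + sin(4t)·(-1,-1)), X_2 = e^(-t)(sin(4t)·(1,2) - cos(4t)·(-1,-1)).
General solution: K_1X_1 + K_2X_2.

x(t) = -K_1e^(-t)sin(4t) + K_1e^(-t)cos(4t) + K_2e^(-t)sin(4t) + K_2e^(-t)cos(4t), z(t) = -K_1e^(-t)sin(4t) + 2K_1e^(-t)cos(4t) + 2K_2e^(-t)sin(4t) + K_2e^(-t)cos(4t)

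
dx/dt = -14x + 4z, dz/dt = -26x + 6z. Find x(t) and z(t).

x(t) = -K_1e^(-4t)sin(2t) - K_1e^(-4t)cos(2t) - K_2e^(-4t)sin(2t) + K_2e^(-4t)cos(2t), z(t) = -2K_1e^(-4t)sin(2t) - 3K_1e^(-4t)cos(2t) - 3K_2e^(-4t)sin(2t) + 2K_2e^(-4t)cos(2t)

Coefficient matrix A = [[-14, 4], [-26, 6]].
Characteristic polynomial det(A - λI) = λ^2 + 8λ + 20 = 0.
Eigenvalues λ = -4 ± 2i (complex conjugate pair).
For λ=-4+2i: an eigenvector is (-1,-3) - i(-1,-2) = (-1 + i, -3 + 2i).
A real fundamental pair from Re and Im of e^((-4+2i)t)v: X_1 = e^(-4t)(cos(2t)·(-1,-3) + sin(2t)·(-1,-2)), X_2 = e^(-4t)(sin(2t)·(-1,-3) - cos(2t)·(-1,-2)).
General solution: K_1X_1 + K_2X_2.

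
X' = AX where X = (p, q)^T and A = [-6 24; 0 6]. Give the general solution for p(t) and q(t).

p(t) = -2c_1e^(6t) + c_2e^(-6t), q(t) = -c_1e^(6t)

Coefficient matrix A = [[-6, 24], [0, 6]].
Characteristic polynomial det(A - λI) = λ^2 - 36 = 0.
Eigenvalues λ = 6, -6.
For λ=6: (A-λI) row 1 is [-12, 24], so an eigenvector is (-2, -1).
For λ=-6: (A-λI) row 1 is [0, 24], so an eigenvector is (1, 0).
General solution: c_1e^(6t)(-2,-1) + c_2e^(-6t)(1,0).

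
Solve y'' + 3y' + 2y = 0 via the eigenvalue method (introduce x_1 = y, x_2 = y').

Let x_1 = y, x_2 = y'. Then x_1' = x_2 and x_2' = -2x_1 - 3x_2.
A = [[0,1],[-2,-3]]; det(A-λI) = λ^2 + 3λ + 2.
Eigenvalues λ = -2, -1 with eigenvectors (1,-2), (1,-1).

y(t) = c_1e^(-2t) + c_2e^(-t)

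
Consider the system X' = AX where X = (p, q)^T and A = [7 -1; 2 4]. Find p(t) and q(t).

Coefficient matrix A = [[7, -1], [2, 4]].
Characteristic polynomial det(A - λI) = λ^2 - 11λ + 30 = 0.
Eigenvalues λ = 6, 5.
For λ=6: (A-λI) row 1 is [1, -1], so an eigenvector is (-1, -1).
For λ=5: (A-λI) row 1 is [2, -1], so an eigenvector is (-1, -2).
General solution: c_1e^(6t)(-1,-1) + c_2e^(5t)(-1,-2).

p(t) = -c_1e^(6t) - c_2e^(5t), q(t) = -c_1e^(6t) - 2c_2e^(5t)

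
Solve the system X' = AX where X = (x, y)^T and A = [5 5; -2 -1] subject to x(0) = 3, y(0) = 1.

x(t) = 14e^(2t)sin(t) + 3e^(2t)cos(t), y(t) = -9e^(2t)sin(t) + e^(2t)cos(t)

Coefficient matrix A = [[5, 5], [-2, -1]].
Characteristic polynomial det(A - λI) = λ^2 - 4λ + 5 = 0.
Eigenvalues λ = 2 ± i (complex conjugate pair).
For λ=2+i: an eigenvector is (-1,1) - i(2,-1) = (-1 - 2i, 1 + i).
A real fundamental pair from Re and Im of e^((2+i)t)v: X_1 = e^(2t)(cos(t)·(-1,1) + sin(t)·(2,-1)), X_2 = e^(2t)(sin(t)·(-1,1) - cos(t)·(2,-1)).
General solution: K_1X_1 + K_2X_2.
Applying x(0)=3, y(0)=1 gives K_1=5, K_2=-4.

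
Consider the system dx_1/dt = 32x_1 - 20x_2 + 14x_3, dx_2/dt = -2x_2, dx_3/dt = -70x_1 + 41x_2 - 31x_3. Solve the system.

x_1(t) = -2C_1e^(-3t) + C_2e^(-2t) + C_3e^(4t), x_2(t) = C_2e^(-2t), x_3(t) = 5C_1e^(-3t) - C_2e^(-2t) - 2C_3e^(4t)

Coefficient matrix A = [[32, -20, 14], [0, -2, 0], [-70, 41, -31]].
det(A - λI) = 0 gives eigenvalues λ = -3, -2, 4.
For λ=-3: eigenvector (-2,0,5).
For λ=-2: eigenvector (1,1,-1).
For λ=4: eigenvector (1,0,-2).
General solution: C_1e^(-3t)(-2,0,5) + C_2e^(-2t)(1,1,-1) + C_3e^(4t)(1,0,-2).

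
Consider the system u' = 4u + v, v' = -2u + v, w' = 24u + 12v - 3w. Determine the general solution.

u(t) = c_1e^(2t) + c_2e^(3t), v(t) = -2c_1e^(2t) - c_2e^(3t), w(t) = 2c_2e^(3t) + c_3e^(-3t)

Coefficient matrix A = [[4, 1, 0], [-2, 1, 0], [24, 12, -3]].
det(A - λI) = 0 gives eigenvalues λ = 2, 3, -3.
For λ=2: eigenvector (1,-2,0).
For λ=3: eigenvector (1,-1,2).
For λ=-3: eigenvector (0,0,1).
General solution: c_1e^(2t)(1,-2,0) + c_2e^(3t)(1,-1,2) + c_3e^(-3t)(0,0,1).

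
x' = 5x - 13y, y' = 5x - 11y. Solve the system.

x(t) = -2K_1e^(-3t)sin(t) + 3K_1e^(-3t)cos(t) + 3K_2e^(-3t)sin(t) + 2K_2e^(-3t)cos(t), y(t) = -K_1e^(-3t)sin(t) + 2K_1e^(-3t)cos(t) + 2K_2e^(-3t)sin(t) + K_2e^(-3t)cos(t)

Coefficient matrix A = [[5, -13], [5, -11]].
Characteristic polynomial det(A - λI) = λ^2 + 6λ + 10 = 0.
Eigenvalues λ = -3 ± i (complex conjugate pair).
For λ=-3+i: an eigenvector is (3,2) - i(-2,-1) = (3 + 2i, 2 + i).
A real fundamental pair from Re and Im of e^((-3+i)t)v: X_1 = e^(-3t)(cos(t)·(3,2) + sin(t)·(-2,-1)), X_2 = e^(-3t)(sin(t)·(3,2) - cos(t)·(-2,-1)).
General solution: K_1X_1 + K_2X_2.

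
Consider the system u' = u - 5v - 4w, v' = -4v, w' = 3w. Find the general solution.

Coefficient matrix A = [[1, -5, -4], [0, -4, 0], [0, 0, 3]].
det(A - λI) = 0 gives eigenvalues λ = -4, 1, 3.
For λ=-4: eigenvector (1,1,0).
For λ=1: eigenvector (1,0,0).
For λ=3: eigenvector (-2,0,1).
General solution: C_1e^(-4t)(1,1,0) + C_2e^(t)(1,0,0) + C_3e^(3t)(-2,0,1).

u(t) = C_1e^(-4t) + C_2e^(t) - 2C_3e^(3t), v(t) = C_1e^(-4t), w(t) = C_3e^(3t)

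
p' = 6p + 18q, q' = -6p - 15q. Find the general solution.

Coefficient matrix A = [[6, 18], [-6, -15]].
Characteristic polynomial det(A - λI) = λ^2 + 9λ + 18 = 0.
Eigenvalues λ = -3, -6.
For λ=-3: (A-λI) row 1 is [9, 18], so an eigenvector is (2, -1).
For λ=-6: (A-λI) row 1 is [12, 18], so an eigenvector is (3, -2).
General solution: C_1e^(-3t)(2,-1) + C_2e^(-6t)(3,-2).

p(t) = 2C_1e^(-3t) + 3C_2e^(-6t), q(t) = -C_1e^(-3t) - 2C_2e^(-6t)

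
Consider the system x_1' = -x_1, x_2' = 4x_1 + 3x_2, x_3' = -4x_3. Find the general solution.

Coefficient matrix A = [[-1, 0, 0], [4, 3, 0], [0, 0, -4]].
det(A - λI) = 0 gives eigenvalues λ = -1, 3, -4.
For λ=-1: eigenvector (1,-1,0).
For λ=3: eigenvector (0,1,0).
For λ=-4: eigenvector (0,0,1).
General solution: C_1e^(-t)(1,-1,0) + C_2e^(3t)(0,1,0) + C_3e^(-4t)(0,0,1).

x_1(t) = C_1e^(-t), x_2(t) = -C_1e^(-t) + C_2e^(3t), x_3(t) = C_3e^(-4t)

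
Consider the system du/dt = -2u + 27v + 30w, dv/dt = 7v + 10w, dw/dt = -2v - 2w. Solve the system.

Coefficient matrix A = [[-2, 27, 30], [0, 7, 10], [0, -2, -2]].
det(A - λI) = 0 gives eigenvalues λ = -2, 2, 3.
For λ=-2: eigenvector (1,0,0).
For λ=2: eigenvector (-6,-2,1).
For λ=3: eigenvector (15,5,-2).
General solution: c_1e^(-2t)(1,0,0) + c_2e^(2t)(-6,-2,1) + c_3e^(3t)(15,5,-2).

u(t) = c_1e^(-2t) - 6c_2e^(2t) + 15c_3e^(3t), v(t) = -2c_2e^(2t) + 5c_3e^(3t), w(t) = c_2e^(2t) - 2c_3e^(3t)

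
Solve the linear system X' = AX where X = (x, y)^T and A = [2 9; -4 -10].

x(t) = -3K_1e^(-4t) - 3K_2te^(-4t) + K_2e^(-4t), y(t) = 2K_1e^(-4t) + 2K_2te^(-4t) - K_2e^(-4t)

Coefficient matrix A = [[2, 9], [-4, -10]].
Characteristic polynomial det(A - λI) = λ^2 + 8λ + 16 = 0.
Single eigenvalue λ = -4 with algebraic multiplicity 2.
Eigenvector v = (-3,2); generalized eigenvector w with (A-λI)w=v is (1,-1).
General solution: e^(-4t)[K_1·v + K_2·(t·v + w)].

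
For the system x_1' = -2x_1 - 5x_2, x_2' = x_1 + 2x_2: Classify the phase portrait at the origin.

A = [[-2,-5],[1,2]]; det(A-λI) = λ^2 + 1.
λ = 0 ± i: zero real part.

center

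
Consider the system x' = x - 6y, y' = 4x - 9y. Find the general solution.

x(t) = -3K_1e^(-3t) + K_2e^(-5t), y(t) = -2K_1e^(-3t) + K_2e^(-5t)

Coefficient matrix A = [[1, -6], [4, -9]].
Characteristic polynomial det(A - λI) = λ^2 + 8λ + 15 = 0.
Eigenvalues λ = -3, -5.
For λ=-3: (A-λI) row 1 is [4, -6], so an eigenvector is (-3, -2).
For λ=-5: (A-λI) row 1 is [6, -6], so an eigenvector is (1, 1).
General solution: K_1e^(-3t)(-3,-2) + K_2e^(-5t)(1,1).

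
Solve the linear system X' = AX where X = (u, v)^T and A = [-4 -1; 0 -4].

u(t) = -c_1e^(-4t) - c_2te^(-4t) + 3c_2e^(-4t), v(t) = c_2e^(-4t)

Coefficient matrix A = [[-4, -1], [0, -4]].
Characteristic polynomial det(A - λI) = λ^2 + 8λ + 16 = 0.
Single eigenvalue λ = -4 with algebraic multiplicity 2.
Eigenvector v = (-1,0); generalized eigenvector w with (A-λI)w=v is (3,1).
General solution: e^(-4t)[c_1·v + c_2·(t·v + w)].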